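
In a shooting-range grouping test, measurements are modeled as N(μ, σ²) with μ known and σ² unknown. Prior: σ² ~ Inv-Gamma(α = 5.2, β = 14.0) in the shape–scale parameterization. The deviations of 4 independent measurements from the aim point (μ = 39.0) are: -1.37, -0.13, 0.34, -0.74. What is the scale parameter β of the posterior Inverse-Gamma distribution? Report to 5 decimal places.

15.27850

With known mean μ and an Inverse-Gamma(α, β) prior on σ², the Normal likelihood is conjugate: posterior is Inv-Gamma(α + n/2, β + Σ(xᵢ−μ)²/2).
Σ(xᵢ−μ)² = (-1.37)² + (-0.13)² + (0.34)² + (-0.74)² = 2.5570.
Posterior: Inv-Gamma(5.2 + 4/2, 14.0 + 2.5570/2) = Inv-Gamma(7.20, 15.27850).
Posterior β = 15.27850.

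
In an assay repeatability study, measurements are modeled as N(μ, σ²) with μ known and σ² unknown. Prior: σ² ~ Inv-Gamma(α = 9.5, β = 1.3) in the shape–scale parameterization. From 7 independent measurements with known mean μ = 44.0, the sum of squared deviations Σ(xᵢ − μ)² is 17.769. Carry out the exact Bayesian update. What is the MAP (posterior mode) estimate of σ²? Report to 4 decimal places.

With known mean μ and an Inverse-Gamma(α, β) prior on σ², the Normal likelihood is conjugate: posterior is Inv-Gamma(α + n/2, β + Σ(xᵢ−μ)²/2).
Posterior: Inv-Gamma(9.5 + 7/2, 1.3 + 17.769/2) = Inv-Gamma(13.00, 10.1845).
Mode = β/(α+1) = 10.1845/14.00 = 0.7275.

0.7275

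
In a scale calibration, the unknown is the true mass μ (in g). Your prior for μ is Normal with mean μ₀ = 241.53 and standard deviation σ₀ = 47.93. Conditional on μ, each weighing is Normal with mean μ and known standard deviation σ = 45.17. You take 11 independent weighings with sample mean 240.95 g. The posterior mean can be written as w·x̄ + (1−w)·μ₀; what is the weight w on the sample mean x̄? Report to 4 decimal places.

0.9253

For Normal data with known variance σ², a Normal(μ₀, σ₀²) prior on μ is conjugate. Posterior precision = 1/σ₀² + n/σ²; posterior mean is the precision-weighted average of μ₀ and x̄.
σ₀² = 47.93² = 2297.2849, σ² = 45.17² = 2040.3289. Prior precision 1/σ₀² = 1/2297.2849; data precision n/σ² = 11/2040.3289.
w = (n/σ²)/(1/σ₀² + n/σ²) = n·σ₀²/(σ² + n·σ₀²) = 11·2297.2849/(2040.3289 + 11·2297.2849) = 25270.1339/27310.4628 = 0.9253.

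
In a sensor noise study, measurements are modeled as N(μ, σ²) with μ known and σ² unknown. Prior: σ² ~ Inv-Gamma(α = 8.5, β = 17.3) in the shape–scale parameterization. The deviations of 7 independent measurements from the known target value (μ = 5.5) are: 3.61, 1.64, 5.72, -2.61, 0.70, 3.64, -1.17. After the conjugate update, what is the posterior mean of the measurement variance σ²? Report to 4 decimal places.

With known mean μ and an Inverse-Gamma(α, β) prior on σ², the Normal likelihood is conjugate: posterior is Inv-Gamma(α + n/2, β + Σ(xᵢ−μ)²/2).
Σ(xᵢ−μ)² = (3.61)² + (1.64)² + (5.72)² + (-2.61)² + (0.70)² + (3.64)² + (-1.17)² = 70.3607.
Posterior: Inv-Gamma(8.5 + 7/2, 17.3 + 70.3607/2) = Inv-Gamma(12.00, 52.48035).
E[σ²|data] = β/(α−1) = 52.48035/11.00 = 4.7709.

4.7709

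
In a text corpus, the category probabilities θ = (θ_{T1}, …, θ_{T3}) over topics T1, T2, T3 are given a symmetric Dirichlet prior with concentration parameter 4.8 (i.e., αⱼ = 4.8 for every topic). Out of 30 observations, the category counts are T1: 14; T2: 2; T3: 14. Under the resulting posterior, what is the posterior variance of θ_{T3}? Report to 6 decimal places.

0.005377

The Dirichlet prior is conjugate to the Multinomial likelihood: each posterior αⱼ = prior αⱼ + observed count nⱼ.
Posterior concentration: (18.8, 6.8, 18.8), total = 44.4.
Var[θ_j] = α_j(Σα−α_j)/((Σα)²(Σα+1)) = 18.8·25.6/(44.4²·45.4) = 0.005377.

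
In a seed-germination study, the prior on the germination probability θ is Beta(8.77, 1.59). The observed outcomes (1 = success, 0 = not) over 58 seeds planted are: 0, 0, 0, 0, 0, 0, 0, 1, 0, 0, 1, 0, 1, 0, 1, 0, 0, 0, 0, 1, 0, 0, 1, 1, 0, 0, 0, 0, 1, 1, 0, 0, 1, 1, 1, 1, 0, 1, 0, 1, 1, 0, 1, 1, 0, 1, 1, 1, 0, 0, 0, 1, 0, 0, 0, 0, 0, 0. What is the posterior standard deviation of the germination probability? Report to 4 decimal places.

0.0597

The Beta prior is conjugate to a Binomial/Bernoulli likelihood; the update adds successes to α and failures to β.
Posterior: Beta(α+k, β+n−k) = Beta(8.77+22, 1.59+36) = Beta(30.77, 37.59).
Var = αβ/((α+β)²(α+β+1)) = 30.77·37.59/(68.36²·69.36) = 0.00356851; SD = √0.00356851 = 0.0597.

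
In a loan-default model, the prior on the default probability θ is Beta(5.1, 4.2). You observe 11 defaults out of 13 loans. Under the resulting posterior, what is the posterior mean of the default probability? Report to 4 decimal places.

The Beta prior is conjugate to a Binomial/Bernoulli likelihood; the update adds successes to α and failures to β.
Posterior: Beta(α+k, β+n−k) = Beta(5.1+11, 4.2+2) = Beta(16.1, 6.2).
Posterior mean = α/(α+β) = 16.1/22.3 = 0.7220.

0.7220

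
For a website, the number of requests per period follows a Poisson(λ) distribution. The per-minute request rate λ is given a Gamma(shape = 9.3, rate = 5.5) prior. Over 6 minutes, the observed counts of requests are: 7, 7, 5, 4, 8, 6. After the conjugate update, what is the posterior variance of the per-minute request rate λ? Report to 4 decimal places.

With a Gamma(shape α, rate β) prior, the Poisson likelihood is conjugate: the posterior is Gamma(α + ΣXᵢ, β + n).
Sum of counts S = 37 over n = 6 minutes.
Posterior: Gamma(α+S, β+n) = Gamma(9.3+37, 5.5+6) = Gamma(46.3, 11.5).
Var = α/β² = 46.3/11.5² = 0.3501.

0.3501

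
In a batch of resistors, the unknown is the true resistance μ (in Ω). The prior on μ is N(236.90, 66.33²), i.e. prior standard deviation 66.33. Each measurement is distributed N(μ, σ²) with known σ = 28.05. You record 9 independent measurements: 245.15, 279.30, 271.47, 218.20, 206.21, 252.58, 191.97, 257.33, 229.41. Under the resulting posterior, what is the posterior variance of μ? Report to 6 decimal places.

For Normal data with known variance σ², a Normal(μ₀, σ₀²) prior on μ is conjugate. Posterior precision = 1/σ₀² + n/σ²; posterior mean is the precision-weighted average of μ₀ and x̄.
σ₀² = 66.33² = 4399.6689, σ² = 28.05² = 786.8025; σ² + n·σ₀² = 786.8025 + 9·4399.6689 = 40383.8226.
Posterior precision = 1/σ₀² + n/σ² = 1/4399.6689 + 9/786.8025 = (σ² + n·σ₀²)/(σ₀²σ²) = 40383.8226/(4399.6689·786.8025); posterior variance σₙ² = σ₀²σ²/(σ² + n·σ₀²) = 4399.6689·786.8025/40383.8226 = 85.719238.

85.719238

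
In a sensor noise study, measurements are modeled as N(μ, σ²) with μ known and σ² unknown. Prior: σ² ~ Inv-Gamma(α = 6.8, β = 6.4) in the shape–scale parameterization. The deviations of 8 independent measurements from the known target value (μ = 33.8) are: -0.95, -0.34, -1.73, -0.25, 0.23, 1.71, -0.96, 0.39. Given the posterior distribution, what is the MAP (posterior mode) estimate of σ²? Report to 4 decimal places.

0.8866

With known mean μ and an Inverse-Gamma(α, β) prior on σ², the Normal likelihood is conjugate: posterior is Inv-Gamma(α + n/2, β + Σ(xᵢ−μ)²/2).
Σ(xᵢ−μ)² = (-0.95)² + (-0.34)² + (-1.73)² + (-0.25)² + (0.23)² + (1.71)² + (-0.96)² + (0.39)² = 8.1242.
Posterior: Inv-Gamma(6.8 + 8/2, 6.4 + 8.1242/2) = Inv-Gamma(10.80, 10.46210).
Mode = β/(α+1) = 10.46210/11.80 = 0.8866.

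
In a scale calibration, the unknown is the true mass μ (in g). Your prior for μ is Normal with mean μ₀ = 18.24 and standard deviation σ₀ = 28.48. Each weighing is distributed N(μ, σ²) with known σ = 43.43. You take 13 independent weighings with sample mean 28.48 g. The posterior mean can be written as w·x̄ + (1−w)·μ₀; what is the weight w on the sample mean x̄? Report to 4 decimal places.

0.8483

For Normal data with known variance σ², a Normal(μ₀, σ₀²) prior on μ is conjugate. Posterior precision = 1/σ₀² + n/σ²; posterior mean is the precision-weighted average of μ₀ and x̄.
σ₀² = 28.48² = 811.1104, σ² = 43.43² = 1886.1649. Prior precision 1/σ₀² = 1/811.1104; data precision n/σ² = 13/1886.1649.
w = (n/σ²)/(1/σ₀² + n/σ²) = n·σ₀²/(σ² + n·σ₀²) = 13·811.1104/(1886.1649 + 13·811.1104) = 10544.4352/12430.6001 = 0.8483.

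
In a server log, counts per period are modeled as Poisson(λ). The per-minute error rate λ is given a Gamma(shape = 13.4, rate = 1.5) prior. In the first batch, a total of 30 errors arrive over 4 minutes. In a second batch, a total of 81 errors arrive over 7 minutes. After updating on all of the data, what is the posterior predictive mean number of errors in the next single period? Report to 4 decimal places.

With a Gamma(shape α, rate β) prior, the Poisson likelihood is conjugate: the posterior is Gamma(α + ΣXᵢ, β + n).
After batch 1: Gamma(α+S, β+n) = Gamma(13.4+30, 1.5+4) = Gamma(43.4, 5.5).
After batch 2: Gamma(α+S, β+n) = Gamma(43.4+81, 5.5+7) = Gamma(124.4, 12.5).
The predictive distribution for one future period is NegBinom with mean α/β = 9.9520.

9.9520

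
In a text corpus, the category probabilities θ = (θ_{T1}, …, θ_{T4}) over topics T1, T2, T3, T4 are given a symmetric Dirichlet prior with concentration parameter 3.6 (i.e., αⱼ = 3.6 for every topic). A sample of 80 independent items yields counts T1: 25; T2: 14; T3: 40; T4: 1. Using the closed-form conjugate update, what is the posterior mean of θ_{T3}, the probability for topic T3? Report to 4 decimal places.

The Dirichlet prior is conjugate to the Multinomial likelihood: each posterior αⱼ = prior αⱼ + observed count nⱼ.
Posterior concentration: (28.6, 17.6, 43.6, 4.6), total = 94.4.
E[θ_{T3}|data] = α_{T3}/Σα = 43.6/94.4 = 0.4619.

0.4619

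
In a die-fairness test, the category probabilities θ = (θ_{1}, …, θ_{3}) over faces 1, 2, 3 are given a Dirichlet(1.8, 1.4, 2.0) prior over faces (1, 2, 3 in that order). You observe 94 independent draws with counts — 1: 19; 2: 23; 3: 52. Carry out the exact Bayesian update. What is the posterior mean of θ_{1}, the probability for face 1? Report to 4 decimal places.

The Dirichlet prior is conjugate to the Multinomial likelihood: each posterior αⱼ = prior αⱼ + observed count nⱼ.
Posterior concentration: (20.8, 24.4, 54.0), total = 99.2.
E[θ_{1}|data] = α_{1}/Σα = 20.8/99.2 = 0.2097.

0.2097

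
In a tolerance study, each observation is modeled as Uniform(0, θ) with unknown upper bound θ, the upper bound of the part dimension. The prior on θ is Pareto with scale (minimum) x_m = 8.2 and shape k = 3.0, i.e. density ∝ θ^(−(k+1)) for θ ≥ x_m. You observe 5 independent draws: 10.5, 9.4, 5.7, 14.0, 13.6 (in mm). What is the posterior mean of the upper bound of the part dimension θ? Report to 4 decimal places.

A Pareto(scale x_m, shape k) prior on the upper bound θ of Uniform(0, θ) is conjugate: posterior is Pareto(max(x_m, max xᵢ), k + n).
Sample maximum = 14.0; prior scale x_m = 8.2 → posterior scale = max = 14.0.
Posterior shape = 3.0 + 5 = 8.0.
E[θ|data] = k·x_m/(k−1) = 8.0·14.0/7.0 = 16.0000.

16.0000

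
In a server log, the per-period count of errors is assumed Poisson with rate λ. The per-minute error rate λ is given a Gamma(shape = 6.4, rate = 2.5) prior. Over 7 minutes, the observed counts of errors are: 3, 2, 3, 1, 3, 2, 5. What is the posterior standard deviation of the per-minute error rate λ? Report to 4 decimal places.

0.5305

With a Gamma(shape α, rate β) prior, the Poisson likelihood is conjugate: the posterior is Gamma(α + ΣXᵢ, β + n).
Sum of counts S = 19 over n = 7 minutes.
Posterior: Gamma(α+S, β+n) = Gamma(6.4+19, 2.5+7) = Gamma(25.4, 9.5).
SD = √α/β = √25.4/9.5 = 0.5305.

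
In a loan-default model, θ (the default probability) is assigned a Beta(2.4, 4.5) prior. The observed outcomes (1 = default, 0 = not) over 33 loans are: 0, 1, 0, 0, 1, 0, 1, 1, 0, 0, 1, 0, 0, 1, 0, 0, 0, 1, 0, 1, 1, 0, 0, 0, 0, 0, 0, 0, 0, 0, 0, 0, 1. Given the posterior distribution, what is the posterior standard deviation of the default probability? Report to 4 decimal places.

0.0724

The Beta prior is conjugate to a Binomial/Bernoulli likelihood; the update adds successes to α and failures to β.
Posterior: Beta(α+k, β+n−k) = Beta(2.4+10, 4.5+23) = Beta(12.4, 27.5).
Var = αβ/((α+β)²(α+β+1)) = 12.4·27.5/(39.9²·40.9) = 0.00523703; SD = √0.00523703 = 0.0724.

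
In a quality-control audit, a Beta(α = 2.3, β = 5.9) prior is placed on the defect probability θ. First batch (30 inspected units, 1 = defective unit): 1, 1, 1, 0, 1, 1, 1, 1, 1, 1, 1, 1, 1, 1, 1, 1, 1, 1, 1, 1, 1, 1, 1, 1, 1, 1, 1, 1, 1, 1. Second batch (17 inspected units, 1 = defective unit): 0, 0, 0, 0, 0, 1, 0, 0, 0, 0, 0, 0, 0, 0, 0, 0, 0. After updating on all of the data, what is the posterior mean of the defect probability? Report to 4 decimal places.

0.5851

The Beta prior is conjugate to a Binomial/Bernoulli likelihood; the update adds successes to α and failures to β.
After batch 1: Beta(2.3+29, 5.9+1) = Beta(31.3, 6.9).
After batch 2: Beta(31.3+1, 6.9+16) = Beta(32.3, 22.9).
Posterior mean = α/(α+β) = 32.3/55.2 = 0.5851.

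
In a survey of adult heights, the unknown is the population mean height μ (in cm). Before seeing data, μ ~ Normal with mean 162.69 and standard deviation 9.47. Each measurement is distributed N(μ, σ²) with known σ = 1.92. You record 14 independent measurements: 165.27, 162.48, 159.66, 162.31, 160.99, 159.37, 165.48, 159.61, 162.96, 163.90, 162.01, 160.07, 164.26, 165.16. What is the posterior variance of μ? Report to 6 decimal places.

0.262543

For Normal data with known variance σ², a Normal(μ₀, σ₀²) prior on μ is conjugate. Posterior precision = 1/σ₀² + n/σ²; posterior mean is the precision-weighted average of μ₀ and x̄.
σ₀² = 9.47² = 89.6809, σ² = 1.92² = 3.6864; σ² + n·σ₀² = 3.6864 + 14·89.6809 = 1259.219.
Posterior precision = 1/σ₀² + n/σ² = 1/89.6809 + 14/3.6864 = (σ² + n·σ₀²)/(σ₀²σ²) = 1259.219/(89.6809·3.6864); posterior variance σₙ² = σ₀²σ²/(σ² + n·σ₀²) = 89.6809·3.6864/1259.219 = 0.262543.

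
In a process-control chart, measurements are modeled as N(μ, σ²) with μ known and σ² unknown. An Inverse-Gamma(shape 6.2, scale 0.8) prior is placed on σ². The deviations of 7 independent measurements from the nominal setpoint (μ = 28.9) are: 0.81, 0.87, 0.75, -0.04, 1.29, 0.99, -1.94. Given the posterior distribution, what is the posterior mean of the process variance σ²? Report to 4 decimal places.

With known mean μ and an Inverse-Gamma(α, β) prior on σ², the Normal likelihood is conjugate: posterior is Inv-Gamma(α + n/2, β + Σ(xᵢ−μ)²/2).
Σ(xᵢ−μ)² = (0.81)² + (0.87)² + (0.75)² + (-0.04)² + (1.29)² + (0.99)² + (-1.94)² = 8.3849.
Posterior: Inv-Gamma(6.2 + 7/2, 0.8 + 8.3849/2) = Inv-Gamma(9.70, 4.99245).
E[σ²|data] = β/(α−1) = 4.99245/8.70 = 0.5738.

0.5738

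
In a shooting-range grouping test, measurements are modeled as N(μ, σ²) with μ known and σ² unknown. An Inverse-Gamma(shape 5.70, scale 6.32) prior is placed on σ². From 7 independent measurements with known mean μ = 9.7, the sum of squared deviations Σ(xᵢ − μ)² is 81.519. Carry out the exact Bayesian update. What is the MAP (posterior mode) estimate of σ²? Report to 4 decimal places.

4.6156

With known mean μ and an Inverse-Gamma(α, β) prior on σ², the Normal likelihood is conjugate: posterior is Inv-Gamma(α + n/2, β + Σ(xᵢ−μ)²/2).
Posterior: Inv-Gamma(5.70 + 7/2, 6.32 + 81.519/2) = Inv-Gamma(9.20, 47.0795).
Mode = β/(α+1) = 47.0795/10.20 = 4.6156.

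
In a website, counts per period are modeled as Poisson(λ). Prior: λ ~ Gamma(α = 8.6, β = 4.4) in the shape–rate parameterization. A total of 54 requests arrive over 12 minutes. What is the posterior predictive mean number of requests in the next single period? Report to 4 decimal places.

With a Gamma(shape α, rate β) prior, the Poisson likelihood is conjugate: the posterior is Gamma(α + ΣXᵢ, β + n).
Posterior: Gamma(α+S, β+n) = Gamma(8.6+54, 4.4+12) = Gamma(62.6, 16.4).
The predictive distribution for one future period is NegBinom with mean α/β = 3.8171.

3.8171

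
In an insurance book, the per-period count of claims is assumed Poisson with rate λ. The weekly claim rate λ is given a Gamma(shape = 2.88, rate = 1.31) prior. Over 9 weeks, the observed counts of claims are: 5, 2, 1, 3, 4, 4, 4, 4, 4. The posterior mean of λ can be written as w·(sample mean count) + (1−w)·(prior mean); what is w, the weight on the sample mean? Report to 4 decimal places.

With a Gamma(shape α, rate β) prior, the Poisson likelihood is conjugate: the posterior is Gamma(α + ΣXᵢ, β + n).
Posterior mean = (α₀+S)/(β₀+n) = [n/(β₀+n)]·(S/n) + [β₀/(β₀+n)]·(α₀/β₀), so only n and β₀ enter the weight.
Weight on data w = n/(β₀+n) = 9/(1.31+9) = 9/10.31 = 0.8729.

0.8729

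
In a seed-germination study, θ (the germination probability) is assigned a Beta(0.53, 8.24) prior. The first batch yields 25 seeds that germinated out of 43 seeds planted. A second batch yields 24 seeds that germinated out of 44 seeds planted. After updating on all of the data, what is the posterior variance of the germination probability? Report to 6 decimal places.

0.002580

The Beta prior is conjugate to a Binomial/Bernoulli likelihood; the update adds successes to α and failures to β.
After batch 1: Beta(0.53+25, 8.24+18) = Beta(25.53, 26.24).
After batch 2: Beta(25.53+24, 26.24+20) = Beta(49.53, 46.24).
Var = αβ/((α+β)²(α+β+1)) = 49.53·46.24/(95.77²·96.77) = 0.002580.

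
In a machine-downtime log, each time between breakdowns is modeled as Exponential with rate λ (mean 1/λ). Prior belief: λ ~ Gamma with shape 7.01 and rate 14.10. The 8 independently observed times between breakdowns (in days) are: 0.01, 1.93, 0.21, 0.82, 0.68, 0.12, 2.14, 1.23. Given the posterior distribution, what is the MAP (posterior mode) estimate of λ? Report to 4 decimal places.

0.6596

With a Gamma(shape α, rate β) prior on the exponential rate λ, the posterior after n observations with total T = Σxᵢ is Gamma(α+n, β+T).
Sum of observations T = 7.14 days; n = 8.
Posterior: Gamma(7.01+8, 14.10+7.14) = Gamma(15.01, 21.24).
Mode = (α−1)/β = 0.6596.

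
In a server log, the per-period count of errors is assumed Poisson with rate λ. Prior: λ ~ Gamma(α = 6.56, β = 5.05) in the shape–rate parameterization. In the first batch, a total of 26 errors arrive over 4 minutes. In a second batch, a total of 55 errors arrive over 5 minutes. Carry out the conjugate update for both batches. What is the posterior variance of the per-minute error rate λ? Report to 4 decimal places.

0.4436

With a Gamma(shape α, rate β) prior, the Poisson likelihood is conjugate: the posterior is Gamma(α + ΣXᵢ, β + n).
After batch 1: Gamma(α+S, β+n) = Gamma(6.56+26, 5.05+4) = Gamma(32.56, 9.05).
After batch 2: Gamma(α+S, β+n) = Gamma(32.56+55, 9.05+5) = Gamma(87.56, 14.05).
Var = α/β² = 87.56/14.05² = 0.4436.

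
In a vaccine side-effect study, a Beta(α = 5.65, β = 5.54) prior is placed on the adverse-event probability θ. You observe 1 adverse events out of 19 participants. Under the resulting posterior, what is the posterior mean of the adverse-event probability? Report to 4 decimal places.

0.2203

The Beta prior is conjugate to a Binomial/Bernoulli likelihood; the update adds successes to α and failures to β.
Posterior: Beta(α+k, β+n−k) = Beta(5.65+1, 5.54+18) = Beta(6.65, 23.54).
Posterior mean = α/(α+β) = 6.65/30.19 = 0.2203.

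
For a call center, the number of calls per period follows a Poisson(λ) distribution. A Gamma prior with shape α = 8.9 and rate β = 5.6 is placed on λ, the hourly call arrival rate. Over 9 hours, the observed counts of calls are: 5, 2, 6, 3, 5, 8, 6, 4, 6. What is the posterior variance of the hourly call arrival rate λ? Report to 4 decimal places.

With a Gamma(shape α, rate β) prior, the Poisson likelihood is conjugate: the posterior is Gamma(α + ΣXᵢ, β + n).
Sum of counts S = 45 over n = 9 hours.
Posterior: Gamma(α+S, β+n) = Gamma(8.9+45, 5.6+9) = Gamma(53.9, 14.6).
Var = α/β² = 53.9/14.6² = 0.2529.

0.2529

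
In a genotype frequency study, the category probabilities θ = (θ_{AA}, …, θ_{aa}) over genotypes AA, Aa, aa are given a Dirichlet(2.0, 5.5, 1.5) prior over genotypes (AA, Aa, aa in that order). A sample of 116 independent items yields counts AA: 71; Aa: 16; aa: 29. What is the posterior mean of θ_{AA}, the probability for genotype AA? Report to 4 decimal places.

0.5840

The Dirichlet prior is conjugate to the Multinomial likelihood: each posterior αⱼ = prior αⱼ + observed count nⱼ.
Posterior concentration: (73.0, 21.5, 30.5), total = 125.0.
E[θ_{AA}|data] = α_{AA}/Σα = 73.0/125.0 = 0.5840.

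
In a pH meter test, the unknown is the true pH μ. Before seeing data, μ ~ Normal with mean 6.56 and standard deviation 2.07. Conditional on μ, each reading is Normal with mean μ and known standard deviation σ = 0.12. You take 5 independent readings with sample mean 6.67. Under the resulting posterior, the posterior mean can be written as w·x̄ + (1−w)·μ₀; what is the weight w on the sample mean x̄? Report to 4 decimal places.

0.9993

For Normal data with known variance σ², a Normal(μ₀, σ₀²) prior on μ is conjugate. Posterior precision = 1/σ₀² + n/σ²; posterior mean is the precision-weighted average of μ₀ and x̄.
σ₀² = 2.07² = 4.2849, σ² = 0.12² = 0.0144. Prior precision 1/σ₀² = 1/4.2849; data precision n/σ² = 5/0.0144.
w = (n/σ²)/(1/σ₀² + n/σ²) = n·σ₀²/(σ² + n·σ₀²) = 5·4.2849/(0.0144 + 5·4.2849) = 21.4245/21.4389 = 0.9993.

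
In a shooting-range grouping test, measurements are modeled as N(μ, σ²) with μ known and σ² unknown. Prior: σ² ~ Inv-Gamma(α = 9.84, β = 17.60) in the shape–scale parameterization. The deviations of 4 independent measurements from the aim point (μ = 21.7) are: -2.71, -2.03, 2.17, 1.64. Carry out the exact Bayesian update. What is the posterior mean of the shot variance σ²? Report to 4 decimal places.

With known mean μ and an Inverse-Gamma(α, β) prior on σ², the Normal likelihood is conjugate: posterior is Inv-Gamma(α + n/2, β + Σ(xᵢ−μ)²/2).
Σ(xᵢ−μ)² = (-2.71)² + (-2.03)² + (2.17)² + (1.64)² = 18.8635.
Posterior: Inv-Gamma(9.84 + 4/2, 17.60 + 18.8635/2) = Inv-Gamma(11.84, 27.03175).
E[σ²|data] = β/(α−1) = 27.03175/10.84 = 2.4937.

2.4937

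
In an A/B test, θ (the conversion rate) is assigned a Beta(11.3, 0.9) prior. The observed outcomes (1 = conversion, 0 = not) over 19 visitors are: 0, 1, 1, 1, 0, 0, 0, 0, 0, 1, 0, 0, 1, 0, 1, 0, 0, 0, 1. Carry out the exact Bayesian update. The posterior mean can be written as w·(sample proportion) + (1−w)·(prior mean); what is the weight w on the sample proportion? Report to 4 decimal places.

The Beta prior is conjugate to a Binomial/Bernoulli likelihood; the update adds successes to α and failures to β.
Posterior mean = (α₀+k)/(α₀+β₀+n) = [n/(α₀+β₀+n)]·(k/n) + [(α₀+β₀)/(α₀+β₀+n)]·α₀/(α₀+β₀), so only n and the prior enter the weight.
The weight on the data is w = n/(α₀+β₀+n) = 19/(11.3+0.9+19) = 19/31.2 = 0.6090.

0.6090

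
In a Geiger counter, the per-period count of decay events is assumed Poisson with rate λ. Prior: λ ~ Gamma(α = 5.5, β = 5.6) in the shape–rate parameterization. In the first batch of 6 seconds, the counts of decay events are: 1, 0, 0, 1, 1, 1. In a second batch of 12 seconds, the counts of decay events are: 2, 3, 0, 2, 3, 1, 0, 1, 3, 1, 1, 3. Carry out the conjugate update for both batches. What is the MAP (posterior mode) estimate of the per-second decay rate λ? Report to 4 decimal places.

1.2076

With a Gamma(shape α, rate β) prior, the Poisson likelihood is conjugate: the posterior is Gamma(α + ΣXᵢ, β + n).
Batch 1: sum of counts S = 4 over n = 6 seconds.
After batch 1: Gamma(α+S, β+n) = Gamma(5.5+4, 5.6+6) = Gamma(9.5, 11.6).
Batch 2: sum of counts S = 20 over n = 12 seconds.
After batch 2: Gamma(α+S, β+n) = Gamma(9.5+20, 11.6+12) = Gamma(29.5, 23.6).
Mode of Gamma(α,β) for α≥1 is (α−1)/β = 28.5/23.6 = 1.2076.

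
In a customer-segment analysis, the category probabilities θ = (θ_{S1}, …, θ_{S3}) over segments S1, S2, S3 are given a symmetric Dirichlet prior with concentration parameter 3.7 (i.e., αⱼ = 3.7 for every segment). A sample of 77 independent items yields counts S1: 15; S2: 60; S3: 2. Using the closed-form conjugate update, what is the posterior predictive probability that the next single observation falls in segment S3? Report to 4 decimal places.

The Dirichlet prior is conjugate to the Multinomial likelihood: each posterior αⱼ = prior αⱼ + observed count nⱼ.
Posterior concentration: (18.7, 63.7, 5.7), total = 88.1.
P(next = S3 | data) = α_{S3}/Σα = 0.0647.

0.0647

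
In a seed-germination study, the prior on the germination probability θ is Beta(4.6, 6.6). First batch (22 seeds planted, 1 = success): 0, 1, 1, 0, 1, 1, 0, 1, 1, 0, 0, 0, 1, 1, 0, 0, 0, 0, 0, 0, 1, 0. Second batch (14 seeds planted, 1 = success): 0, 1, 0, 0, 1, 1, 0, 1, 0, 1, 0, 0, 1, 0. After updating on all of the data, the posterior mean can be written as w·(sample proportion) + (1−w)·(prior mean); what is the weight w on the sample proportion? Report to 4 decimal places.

The Beta prior is conjugate to a Binomial/Bernoulli likelihood; the update adds successes to α and failures to β.
Total number of seeds planted: n = 22 + 14 = 36.
Posterior mean = (α₀+k)/(α₀+β₀+n) = [n/(α₀+β₀+n)]·(k/n) + [(α₀+β₀)/(α₀+β₀+n)]·α₀/(α₀+β₀), so only n and the prior enter the weight.
The weight on the data is w = n/(α₀+β₀+n) = 36/(4.6+6.6+36) = 36/47.2 = 0.7627.

0.7627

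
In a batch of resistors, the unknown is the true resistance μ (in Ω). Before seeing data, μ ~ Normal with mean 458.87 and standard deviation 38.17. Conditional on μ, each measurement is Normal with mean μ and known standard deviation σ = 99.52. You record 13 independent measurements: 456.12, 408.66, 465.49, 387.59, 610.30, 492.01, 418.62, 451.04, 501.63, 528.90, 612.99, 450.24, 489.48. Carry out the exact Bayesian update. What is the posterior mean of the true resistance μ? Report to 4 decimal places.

For Normal data with known variance σ², a Normal(μ₀, σ₀²) prior on μ is conjugate. Posterior precision = 1/σ₀² + n/σ²; posterior mean is the precision-weighted average of μ₀ and x̄.
Σxᵢ = 456.12 + 408.66 + 465.49 + 387.59 + 610.30 + 492.01 + 418.62 + 451.04 + 501.63 + 528.90 + 612.99 + 450.24 + 489.48 = 6273.07, so n·x̄ = 6273.07.
σ₀² = 38.17² = 1456.9489, σ² = 99.52² = 9904.2304; σ² + n·σ₀² = 9904.2304 + 13·1456.9489 = 28844.5661.
Posterior mean = (μ₀/σ₀² + n·x̄/σ²)/(1/σ₀² + n/σ²) = (σ²·μ₀ + σ₀²·n·x̄)/(σ² + n·σ₀²) = (9904.2304·458.87 + 1456.9489·6273.07)/28844.5661 = 13684296.639771/28844.5661 = 474.4151.

474.4151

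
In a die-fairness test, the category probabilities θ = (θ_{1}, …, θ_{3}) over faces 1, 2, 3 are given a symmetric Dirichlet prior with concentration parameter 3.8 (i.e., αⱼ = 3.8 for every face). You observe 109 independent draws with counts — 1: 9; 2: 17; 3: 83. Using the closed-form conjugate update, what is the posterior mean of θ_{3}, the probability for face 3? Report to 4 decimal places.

0.7209

The Dirichlet prior is conjugate to the Multinomial likelihood: each posterior αⱼ = prior αⱼ + observed count nⱼ.
Posterior concentration: (12.8, 20.8, 86.8), total = 120.4.
E[θ_{3}|data] = α_{3}/Σα = 86.8/120.4 = 0.7209.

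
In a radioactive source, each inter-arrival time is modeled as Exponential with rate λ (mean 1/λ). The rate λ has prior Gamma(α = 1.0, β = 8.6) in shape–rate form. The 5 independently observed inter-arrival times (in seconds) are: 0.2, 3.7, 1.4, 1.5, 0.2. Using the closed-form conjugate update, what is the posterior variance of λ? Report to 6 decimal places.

0.024655

With a Gamma(shape α, rate β) prior on the exponential rate λ, the posterior after n observations with total T = Σxᵢ is Gamma(α+n, β+T).
Sum of observations T = 7.0 seconds; n = 5.
Posterior: Gamma(1.0+5, 8.6+7.0) = Gamma(6.0, 15.6).
Var = α/β² = 0.024655.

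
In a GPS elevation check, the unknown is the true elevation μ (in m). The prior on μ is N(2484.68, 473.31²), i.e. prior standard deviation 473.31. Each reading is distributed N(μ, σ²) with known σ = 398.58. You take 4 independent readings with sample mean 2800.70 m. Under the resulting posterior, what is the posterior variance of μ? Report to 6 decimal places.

For Normal data with known variance σ², a Normal(μ₀, σ₀²) prior on μ is conjugate. Posterior precision = 1/σ₀² + n/σ²; posterior mean is the precision-weighted average of μ₀ and x̄.
σ₀² = 473.31² = 224022.3561, σ² = 398.58² = 158866.0164; σ² + n·σ₀² = 158866.0164 + 4·224022.3561 = 1054955.4408.
Posterior precision = 1/σ₀² + n/σ² = 1/224022.3561 + 4/158866.0164 = (σ² + n·σ₀²)/(σ₀²σ²) = 1054955.4408/(224022.3561·158866.0164); posterior variance σₙ² = σ₀²σ²/(σ² + n·σ₀²) = 224022.3561·158866.0164/1054955.4408 = 33735.585335.

33735.585335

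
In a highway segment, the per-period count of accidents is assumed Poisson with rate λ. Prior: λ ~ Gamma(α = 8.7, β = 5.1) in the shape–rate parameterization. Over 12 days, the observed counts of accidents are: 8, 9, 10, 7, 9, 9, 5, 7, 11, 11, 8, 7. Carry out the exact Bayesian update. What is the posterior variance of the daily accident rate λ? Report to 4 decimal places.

With a Gamma(shape α, rate β) prior, the Poisson likelihood is conjugate: the posterior is Gamma(α + ΣXᵢ, β + n).
Sum of counts S = 101 over n = 12 days.
Posterior: Gamma(α+S, β+n) = Gamma(8.7+101, 5.1+12) = Gamma(109.7, 17.1).
Var = α/β² = 109.7/17.1² = 0.3752.

0.3752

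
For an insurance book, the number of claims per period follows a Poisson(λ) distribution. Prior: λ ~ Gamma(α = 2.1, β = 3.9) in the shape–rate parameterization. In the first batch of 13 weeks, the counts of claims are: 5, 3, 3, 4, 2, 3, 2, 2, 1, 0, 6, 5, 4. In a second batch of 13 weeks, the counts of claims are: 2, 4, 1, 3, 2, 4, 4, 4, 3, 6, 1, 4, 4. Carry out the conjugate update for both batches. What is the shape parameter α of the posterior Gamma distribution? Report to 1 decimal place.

With a Gamma(shape α, rate β) prior, the Poisson likelihood is conjugate: the posterior is Gamma(α + ΣXᵢ, β + n).
Batch 1: sum of counts S = 40 over n = 13 weeks.
After batch 1: Gamma(α+S, β+n) = Gamma(2.1+40, 3.9+13) = Gamma(42.1, 16.9).
Batch 2: sum of counts S = 42 over n = 13 weeks.
After batch 2: Gamma(α+S, β+n) = Gamma(42.1+42, 16.9+13) = Gamma(84.1, 29.9).
Posterior α = 84.1.

84.1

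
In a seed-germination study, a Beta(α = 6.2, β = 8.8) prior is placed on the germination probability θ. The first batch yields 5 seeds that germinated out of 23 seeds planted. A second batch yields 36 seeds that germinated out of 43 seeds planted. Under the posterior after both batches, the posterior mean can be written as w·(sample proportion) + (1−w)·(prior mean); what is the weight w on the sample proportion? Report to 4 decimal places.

0.8148

The Beta prior is conjugate to a Binomial/Bernoulli likelihood; the update adds successes to α and failures to β.
Total number of seeds planted: n = 23 + 43 = 66.
Posterior mean = (α₀+k)/(α₀+β₀+n) = [n/(α₀+β₀+n)]·(k/n) + [(α₀+β₀)/(α₀+β₀+n)]·α₀/(α₀+β₀), so only n and the prior enter the weight.
The weight on the data is w = n/(α₀+β₀+n) = 66/(6.2+8.8+66) = 66/81.0 = 0.8148.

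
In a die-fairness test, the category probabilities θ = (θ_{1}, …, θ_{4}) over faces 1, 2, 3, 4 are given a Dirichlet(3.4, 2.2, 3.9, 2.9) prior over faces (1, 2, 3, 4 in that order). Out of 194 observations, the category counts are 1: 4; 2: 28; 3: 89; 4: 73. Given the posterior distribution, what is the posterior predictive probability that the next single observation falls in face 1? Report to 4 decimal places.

0.0359

The Dirichlet prior is conjugate to the Multinomial likelihood: each posterior αⱼ = prior αⱼ + observed count nⱼ.
Posterior concentration: (7.4, 30.2, 92.9, 75.9), total = 206.4.
P(next = 1 | data) = α_{1}/Σα = 0.0359.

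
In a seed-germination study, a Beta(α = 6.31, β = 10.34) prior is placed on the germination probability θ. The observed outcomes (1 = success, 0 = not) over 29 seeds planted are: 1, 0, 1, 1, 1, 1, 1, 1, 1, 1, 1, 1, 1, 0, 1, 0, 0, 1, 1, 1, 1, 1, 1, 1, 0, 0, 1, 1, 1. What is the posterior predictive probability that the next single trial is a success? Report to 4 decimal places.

The Beta prior is conjugate to a Binomial/Bernoulli likelihood; the update adds successes to α and failures to β.
Posterior: Beta(α+k, β+n−k) = Beta(6.31+23, 10.34+6) = Beta(29.31, 16.34).
For a single future Bernoulli trial, P(success | data) = α/(α+β) = 0.6421.

0.6421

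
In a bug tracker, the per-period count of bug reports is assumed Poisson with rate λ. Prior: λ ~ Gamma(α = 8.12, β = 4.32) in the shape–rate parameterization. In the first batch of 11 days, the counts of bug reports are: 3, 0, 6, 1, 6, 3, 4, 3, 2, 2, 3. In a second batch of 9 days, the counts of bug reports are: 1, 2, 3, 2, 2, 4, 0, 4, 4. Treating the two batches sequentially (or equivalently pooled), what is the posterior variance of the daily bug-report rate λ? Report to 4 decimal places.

With a Gamma(shape α, rate β) prior, the Poisson likelihood is conjugate: the posterior is Gamma(α + ΣXᵢ, β + n).
Batch 1: sum of counts S = 33 over n = 11 days.
After batch 1: Gamma(α+S, β+n) = Gamma(8.12+33, 4.32+11) = Gamma(41.12, 15.32).
Batch 2: sum of counts S = 22 over n = 9 days.
After batch 2: Gamma(α+S, β+n) = Gamma(41.12+22, 15.32+9) = Gamma(63.12, 24.32).
Var = α/β² = 63.12/24.32² = 0.1067.

0.1067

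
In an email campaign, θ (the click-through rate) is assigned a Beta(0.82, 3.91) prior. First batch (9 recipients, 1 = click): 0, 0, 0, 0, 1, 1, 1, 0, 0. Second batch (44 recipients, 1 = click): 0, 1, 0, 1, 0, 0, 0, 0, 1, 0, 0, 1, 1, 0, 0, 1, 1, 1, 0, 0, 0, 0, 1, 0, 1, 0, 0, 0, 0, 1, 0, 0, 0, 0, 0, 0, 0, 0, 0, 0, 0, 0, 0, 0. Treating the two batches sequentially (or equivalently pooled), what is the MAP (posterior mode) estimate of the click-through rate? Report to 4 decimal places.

The Beta prior is conjugate to a Binomial/Bernoulli likelihood; the update adds successes to α and failures to β.
After batch 1: Beta(0.82+3, 3.91+6) = Beta(3.82, 9.91).
After batch 2: Beta(3.82+11, 9.91+33) = Beta(14.82, 42.91).
Mode of Beta(a,b) for a,b>1 is (a−1)/(a+b−2) = 13.82/55.73 = 0.2480.

0.2480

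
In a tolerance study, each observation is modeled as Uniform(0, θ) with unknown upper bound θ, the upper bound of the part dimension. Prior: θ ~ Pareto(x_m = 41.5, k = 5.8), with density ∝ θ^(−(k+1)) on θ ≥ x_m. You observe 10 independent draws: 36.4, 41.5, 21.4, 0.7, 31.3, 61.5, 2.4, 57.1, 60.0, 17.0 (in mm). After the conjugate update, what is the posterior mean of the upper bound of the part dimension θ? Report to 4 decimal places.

65.6554

A Pareto(scale x_m, shape k) prior on the upper bound θ of Uniform(0, θ) is conjugate: posterior is Pareto(max(x_m, max xᵢ), k + n).
Sample maximum = 61.5; prior scale x_m = 41.5 → posterior scale = max = 61.5.
Posterior shape = 5.8 + 10 = 15.8.
E[θ|data] = k·x_m/(k−1) = 15.8·61.5/14.8 = 65.6554.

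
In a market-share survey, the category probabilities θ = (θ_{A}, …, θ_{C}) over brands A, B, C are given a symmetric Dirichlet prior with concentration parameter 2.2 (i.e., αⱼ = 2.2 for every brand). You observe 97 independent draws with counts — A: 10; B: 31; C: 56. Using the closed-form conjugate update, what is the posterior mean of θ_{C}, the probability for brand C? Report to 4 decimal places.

The Dirichlet prior is conjugate to the Multinomial likelihood: each posterior αⱼ = prior αⱼ + observed count nⱼ.
Posterior concentration: (12.2, 33.2, 58.2), total = 103.6.
E[θ_{C}|data] = α_{C}/Σα = 58.2/103.6 = 0.5618.

0.5618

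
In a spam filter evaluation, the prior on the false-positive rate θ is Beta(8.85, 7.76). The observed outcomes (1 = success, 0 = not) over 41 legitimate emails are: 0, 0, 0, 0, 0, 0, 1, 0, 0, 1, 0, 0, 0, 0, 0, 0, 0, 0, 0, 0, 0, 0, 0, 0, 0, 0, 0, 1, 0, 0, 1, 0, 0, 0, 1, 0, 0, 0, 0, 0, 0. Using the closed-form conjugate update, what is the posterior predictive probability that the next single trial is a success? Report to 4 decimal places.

The Beta prior is conjugate to a Binomial/Bernoulli likelihood; the update adds successes to α and failures to β.
Posterior: Beta(α+k, β+n−k) = Beta(8.85+5, 7.76+36) = Beta(13.85, 43.76).
For a single future Bernoulli trial, P(success | data) = α/(α+β) = 0.2404.

0.2404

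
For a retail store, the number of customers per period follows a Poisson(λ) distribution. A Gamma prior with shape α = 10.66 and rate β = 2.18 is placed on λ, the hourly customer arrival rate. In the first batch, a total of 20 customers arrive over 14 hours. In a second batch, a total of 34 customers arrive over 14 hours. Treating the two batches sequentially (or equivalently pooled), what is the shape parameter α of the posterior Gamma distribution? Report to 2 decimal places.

64.66

With a Gamma(shape α, rate β) prior, the Poisson likelihood is conjugate: the posterior is Gamma(α + ΣXᵢ, β + n).
After batch 1: Gamma(α+S, β+n) = Gamma(10.66+20, 2.18+14) = Gamma(30.66, 16.18).
After batch 2: Gamma(α+S, β+n) = Gamma(30.66+34, 16.18+14) = Gamma(64.66, 30.18).
Posterior α = 64.66.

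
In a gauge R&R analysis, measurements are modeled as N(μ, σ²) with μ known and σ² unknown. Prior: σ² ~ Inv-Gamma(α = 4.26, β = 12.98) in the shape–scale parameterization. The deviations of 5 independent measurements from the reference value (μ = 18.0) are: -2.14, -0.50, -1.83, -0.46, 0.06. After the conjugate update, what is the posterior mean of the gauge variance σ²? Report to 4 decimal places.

With known mean μ and an Inverse-Gamma(α, β) prior on σ², the Normal likelihood is conjugate: posterior is Inv-Gamma(α + n/2, β + Σ(xᵢ−μ)²/2).
Σ(xᵢ−μ)² = (-2.14)² + (-0.50)² + (-1.83)² + (-0.46)² + (0.06)² = 8.3937.
Posterior: Inv-Gamma(4.26 + 5/2, 12.98 + 8.3937/2) = Inv-Gamma(6.76, 17.17685).
E[σ²|data] = β/(α−1) = 17.17685/5.76 = 2.9821.

2.9821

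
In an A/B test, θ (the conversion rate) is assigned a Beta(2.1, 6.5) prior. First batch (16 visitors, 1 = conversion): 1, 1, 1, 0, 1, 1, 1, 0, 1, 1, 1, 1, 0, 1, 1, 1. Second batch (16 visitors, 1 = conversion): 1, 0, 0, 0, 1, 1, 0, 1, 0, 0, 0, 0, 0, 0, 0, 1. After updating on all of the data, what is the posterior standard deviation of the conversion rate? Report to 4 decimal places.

The Beta prior is conjugate to a Binomial/Bernoulli likelihood; the update adds successes to α and failures to β.
After batch 1: Beta(2.1+13, 6.5+3) = Beta(15.1, 9.5).
After batch 2: Beta(15.1+5, 9.5+11) = Beta(20.1, 20.5).
Var = αβ/((α+β)²(α+β+1)) = 20.1·20.5/(40.6²·41.6) = 0.00600903; SD = √0.00600903 = 0.0775.

0.0775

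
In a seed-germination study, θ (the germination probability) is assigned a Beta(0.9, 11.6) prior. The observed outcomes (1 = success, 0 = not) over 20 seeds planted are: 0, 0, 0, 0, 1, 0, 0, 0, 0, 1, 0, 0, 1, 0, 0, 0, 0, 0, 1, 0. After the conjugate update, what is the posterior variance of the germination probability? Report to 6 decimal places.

0.003822

The Beta prior is conjugate to a Binomial/Bernoulli likelihood; the update adds successes to α and failures to β.
Posterior: Beta(α+k, β+n−k) = Beta(0.9+4, 11.6+16) = Beta(4.9, 27.6).
Var = αβ/((α+β)²(α+β+1)) = 4.9·27.6/(32.5²·33.5) = 0.003822.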